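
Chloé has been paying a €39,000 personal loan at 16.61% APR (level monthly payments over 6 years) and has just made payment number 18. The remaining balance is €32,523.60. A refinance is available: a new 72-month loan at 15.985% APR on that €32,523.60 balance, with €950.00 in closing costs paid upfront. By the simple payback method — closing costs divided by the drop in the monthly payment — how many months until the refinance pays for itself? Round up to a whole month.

Current payment = 39,000 × 16.61%/12 / (1 − (1+0.0138417)^−72) = €859.13.
Refinanced payment = 32,523.60 × 0.0133208 / (1 − (1+0.0133208)^−72) = €705.23.
Monthly savings = €859.13 − €705.23 = €153.90.
Break-even = €950.00 / €153.90 = 6.17 → 7 months.

7 months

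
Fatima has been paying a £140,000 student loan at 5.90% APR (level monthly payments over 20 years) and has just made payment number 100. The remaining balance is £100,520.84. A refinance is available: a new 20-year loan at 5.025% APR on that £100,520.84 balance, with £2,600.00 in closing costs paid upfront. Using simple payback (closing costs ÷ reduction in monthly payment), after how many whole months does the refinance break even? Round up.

Current payment = 140,000 × 5.9%/12 / (1 − (1+0.0049167)^−240) = £994.94.
Refinanced payment = 100,520.84 × 0.0041875 / (1 − (1+0.0041875)^−240) = £664.78.
Monthly savings = £994.94 − £664.78 = £330.16.
Break-even = £2,600.00 / £330.16 = 7.87 → 8 months.

8 months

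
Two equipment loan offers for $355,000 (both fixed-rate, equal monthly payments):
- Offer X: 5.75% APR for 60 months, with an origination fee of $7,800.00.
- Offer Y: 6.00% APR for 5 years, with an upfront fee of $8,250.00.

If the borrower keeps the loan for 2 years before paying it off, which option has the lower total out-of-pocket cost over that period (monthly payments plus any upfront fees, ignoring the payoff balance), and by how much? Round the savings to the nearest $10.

Offer X: at 5.75% the monthly rate is 0.0047917, so the payment is 355,000 × 0.0047917 / (1 − 1.0047917^−60) = $6,821.95.
Offer Y: monthly rate = 6%/12 = 0.0050000; payment = 355,000 × 0.0050000 / (1 − (1+0.0050000)^−60) = $6,863.14.
Over 24 months: Offer X costs 24 × $6,821.95 + $7,800.00 = $171,526.80; Offer Y costs 24 × $6,863.14 + $8,250.00 = $172,965.36.
Offer X is cheaper by $172,965.36 − $171,526.80 = $1,438.56.

Offer X by $1,440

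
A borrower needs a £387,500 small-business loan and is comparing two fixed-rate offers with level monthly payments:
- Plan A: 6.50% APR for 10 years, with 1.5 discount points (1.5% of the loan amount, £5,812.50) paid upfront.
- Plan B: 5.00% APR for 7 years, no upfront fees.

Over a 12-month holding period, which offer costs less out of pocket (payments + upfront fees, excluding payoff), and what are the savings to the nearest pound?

Plan A by £7,110

Plan A: at 6.50% the monthly rate is 0.0054167, so the payment is 387,500 × 0.0054167 / (1 − 1.0054167^−120) = £4,399.98.
Plan B: monthly rate = 5%/12 = 0.0041667; payment = 387,500 × 0.0041667 / (1 − (1+0.0041667)^−84) = £5,476.89.
Over 12 months: Plan A costs 12 × £4,399.98 + £5,812.50 = £58,612.26; Plan B costs 12 × £5,476.89 = £65,722.68.
Plan A is cheaper by £65,722.68 − £58,612.26 = £7,110.42.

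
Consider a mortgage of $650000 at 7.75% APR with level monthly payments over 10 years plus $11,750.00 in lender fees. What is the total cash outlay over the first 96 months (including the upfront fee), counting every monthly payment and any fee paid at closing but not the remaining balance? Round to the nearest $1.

Monthly rate = 7.75%/12 = 0.0064583; payment = 650,000 × 0.0064583 / (1 − (1+0.0064583)^−120) = $7,800.69.
Total outlay = 96 × $7,800.69 + $11,750.00 = $760,616.24.

$760,616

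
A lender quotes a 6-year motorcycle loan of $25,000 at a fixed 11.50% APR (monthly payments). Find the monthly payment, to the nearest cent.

$482.28

At 11.50% the monthly rate is 0.0095833, so the payment is 25,000 × 0.0095833 / (1 − 1.0095833^−72) = $482.28.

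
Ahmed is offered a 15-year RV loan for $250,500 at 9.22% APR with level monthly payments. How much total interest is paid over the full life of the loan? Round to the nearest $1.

$212,753

At 9.22% the monthly rate is 0.0076833, so the payment is 250,500 × 0.0076833 / (1 − 1.0076833^−180) = $2,573.63.
Total paid = 180 × $2,573.63 = $463,253.40; interest = $463,253.40 − $250,500 = $212,753.40.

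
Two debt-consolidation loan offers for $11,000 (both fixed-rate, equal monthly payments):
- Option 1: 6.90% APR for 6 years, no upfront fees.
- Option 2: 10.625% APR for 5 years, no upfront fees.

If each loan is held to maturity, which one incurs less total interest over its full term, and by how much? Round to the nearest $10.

Option 1 by $760

Option 1: monthly rate = 6.9%/12 = 0.0057500; payment = 11,000 × 0.0057500 / (1 − (1+0.0057500)^−72) = $187.01.
Total interest on Option 1 = 72 × $187.01 − $11,000 = $2,464.72.
Option 2: monthly rate = 10.625%/12 = 0.0088542; payment = 11,000 × 0.0088542 / (1 − (1+0.0088542)^−60) = $237.11.
Total interest on Option 2 = 60 × $237.11 − $11,000 = $3,226.60.
Option 1 is lower by $761.88.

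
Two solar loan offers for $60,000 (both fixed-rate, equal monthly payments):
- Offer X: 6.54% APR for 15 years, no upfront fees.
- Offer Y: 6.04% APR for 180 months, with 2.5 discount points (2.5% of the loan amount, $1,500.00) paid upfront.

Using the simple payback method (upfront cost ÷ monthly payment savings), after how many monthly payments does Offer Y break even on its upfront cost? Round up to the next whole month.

Offer X: monthly rate = 6.54%/12 = 0.0054500; payment = 60,000 × 0.0054500 / (1 − (1+0.0054500)^−180) = $523.98.
Offer Y: at 6.04% the monthly rate is 0.0050333, so the payment is 60,000 × 0.0050333 / (1 − 1.0050333^−180) = $507.61.
Monthly savings = $523.98 − $507.61 = $16.37.
Break-even = $1,500.00 / $16.37 = 91.63 → 92 months.

92 months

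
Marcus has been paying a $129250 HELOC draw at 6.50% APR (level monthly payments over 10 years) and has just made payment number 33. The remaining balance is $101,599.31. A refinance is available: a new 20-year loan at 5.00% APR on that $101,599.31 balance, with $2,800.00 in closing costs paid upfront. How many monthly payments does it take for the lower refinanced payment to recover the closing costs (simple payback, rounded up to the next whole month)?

4 months

Current payment = 129,250 × 6.5%/12 / (1 − (1+0.0054167)^−120) = $1,467.61.
Refinanced payment = 101,599.31 × 0.0041667 / (1 − (1+0.0041667)^−240) = $670.51.
Monthly savings = $1,467.61 − $670.51 = $797.10.
Break-even = $2,800.00 / $797.10 = 3.51 → 4 months.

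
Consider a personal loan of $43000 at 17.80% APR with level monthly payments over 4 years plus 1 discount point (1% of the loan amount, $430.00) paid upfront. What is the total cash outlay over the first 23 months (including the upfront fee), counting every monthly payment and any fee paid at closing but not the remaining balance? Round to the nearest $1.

$29,379

Monthly rate = 17.8%/12 = 0.0148333; payment = 43,000 × 0.0148333 / (1 − (1+0.0148333)^−48) = $1,258.64.
Total outlay = 23 × $1,258.64 + $430.00 = $29,378.72.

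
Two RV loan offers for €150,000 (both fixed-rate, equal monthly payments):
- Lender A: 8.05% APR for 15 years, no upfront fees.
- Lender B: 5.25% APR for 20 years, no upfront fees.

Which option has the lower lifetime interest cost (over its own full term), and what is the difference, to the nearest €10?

Lender A: monthly rate = 8.05%/12 = 0.0067083; payment = 150,000 × 0.0067083 / (1 − (1+0.0067083)^−180) = €1,437.81.
Total interest on Lender A = 180 × €1,437.81 − €150,000 = €108,805.80.
Lender B: at 5.25% the monthly rate is 0.0043750, so the payment is 150,000 × 0.0043750 / (1 − 1.0043750^−240) = €1,010.77.
Total interest on Lender B = 240 × €1,010.77 − €150,000 = €92,584.80.
Lender B is lower by €16,221.00.

Lender B by €16,220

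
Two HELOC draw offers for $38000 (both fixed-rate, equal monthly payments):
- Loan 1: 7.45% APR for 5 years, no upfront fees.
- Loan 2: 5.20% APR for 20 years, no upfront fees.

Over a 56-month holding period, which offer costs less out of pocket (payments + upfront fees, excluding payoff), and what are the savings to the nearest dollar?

Loan 2 by $28,310

Loan 1: monthly rate = 7.45%/12 = 0.0062083; payment = 38,000 × 0.0062083 / (1 − (1+0.0062083)^−60) = $760.54.
Loan 2: at 5.20% the monthly rate is 0.0043333, so the payment is 38,000 × 0.0043333 / (1 − 1.0043333^−240) = $255.00.
Over 56 months: Loan 1 costs 56 × $760.54 = $42,590.24; Loan 2 costs 56 × $255.00 = $14,280.00.
Loan 2 is cheaper by $42,590.24 − $14,280.00 = $28,310.24.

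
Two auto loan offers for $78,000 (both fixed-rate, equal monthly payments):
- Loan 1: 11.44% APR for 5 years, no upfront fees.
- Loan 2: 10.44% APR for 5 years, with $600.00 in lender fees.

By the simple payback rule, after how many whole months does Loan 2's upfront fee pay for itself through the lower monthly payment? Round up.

16 months

Loan 1: monthly rate = 11.44%/12 = 0.0095333; payment = 78,000 × 0.0095333 / (1 − (1+0.0095333)^−60) = $1,713.07.
Loan 2: at 10.44% the monthly rate is 0.0087000, so the payment is 78,000 × 0.0087000 / (1 − 1.0087000^−60) = $1,674.21.
Monthly savings = $1,713.07 − $1,674.21 = $38.86.
Break-even = $600.00 / $38.86 = 15.44 → 16 months.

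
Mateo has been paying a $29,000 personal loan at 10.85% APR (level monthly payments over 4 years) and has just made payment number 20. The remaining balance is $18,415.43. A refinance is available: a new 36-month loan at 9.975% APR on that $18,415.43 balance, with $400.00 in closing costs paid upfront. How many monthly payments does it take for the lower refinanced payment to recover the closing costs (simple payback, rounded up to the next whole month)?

Current payment = 29,000 × 10.85%/12 / (1 − (1+0.0090417)^−48) = $747.41.
Refinanced payment = 18,415.43 × 0.0083125 / (1 − (1+0.0083125)^−36) = $594.00.
Monthly savings = $747.41 − $594.00 = $153.41.
Break-even = $400.00 / $153.41 = 2.61 → 3 months.

3 months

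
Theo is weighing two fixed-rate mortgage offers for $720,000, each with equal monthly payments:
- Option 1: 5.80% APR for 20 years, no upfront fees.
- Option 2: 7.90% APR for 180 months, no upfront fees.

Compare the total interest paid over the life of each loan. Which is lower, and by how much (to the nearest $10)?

Option 1: at 5.80% the monthly rate is 0.0048333, so the payment is 720,000 × 0.0048333 / (1 − 1.0048333^−240) = $5,075.57.
Total interest on Option 1 = 240 × $5,075.57 − $720,000 = $498,136.80.
Option 2: monthly rate = 7.9%/12 = 0.0065833; payment = 720,000 × 0.0065833 / (1 − (1+0.0065833)^−180) = $6,839.19.
Total interest on Option 2 = 180 × $6,839.19 − $720,000 = $511,054.20.
Option 1 is lower by $12,917.40.

Option 1 by $12,920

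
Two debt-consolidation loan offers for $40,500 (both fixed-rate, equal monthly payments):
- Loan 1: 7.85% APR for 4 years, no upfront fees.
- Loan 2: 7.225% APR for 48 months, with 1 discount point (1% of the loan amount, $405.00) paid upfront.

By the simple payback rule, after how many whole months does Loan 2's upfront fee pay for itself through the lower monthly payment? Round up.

35 months

Loan 1: monthly rate = 7.85%/12 = 0.0065417; payment = 40,500 × 0.0065417 / (1 − (1+0.0065417)^−48) = $985.87.
Loan 2: at 7.225% the monthly rate is 0.0060208, so the payment is 40,500 × 0.0060208 / (1 − 1.0060208^−48) = $974.06.
Monthly savings = $985.87 − $974.06 = $11.81.
Break-even = $405.00 / $11.81 = 34.29 → 35 months.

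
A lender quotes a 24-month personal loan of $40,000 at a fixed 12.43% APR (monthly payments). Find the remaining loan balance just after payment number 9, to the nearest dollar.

With monthly rate i = 12.43%/12 = 0.0103583, the balance after k of n payments is P · [(1+i)^n − (1+i)^k] / [(1+i)^n − 1].
(1+0.0103583)^24 = 1.28059048 and (1+0.0103583)^9 = 1.09718245, so the balance is 40,000 × (1.28059048 − 1.09718245) / (1.28059048 − 1) = $26,146.01.

$26,146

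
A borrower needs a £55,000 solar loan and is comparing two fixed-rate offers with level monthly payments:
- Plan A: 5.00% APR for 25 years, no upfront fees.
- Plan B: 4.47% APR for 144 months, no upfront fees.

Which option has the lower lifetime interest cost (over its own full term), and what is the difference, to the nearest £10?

Plan A: at 5.00% the monthly rate is 0.0041667, so the payment is 55,000 × 0.0041667 / (1 − 1.0041667^−300) = £321.52.
Total interest on Plan A = 300 × £321.52 − £55,000 = £41,456.00.
Plan B: at 4.47% the monthly rate is 0.0037250, so the payment is 55,000 × 0.0037250 / (1 − 1.0037250^−144) = £494.19.
Total interest on Plan B = 144 × £494.19 − £55,000 = £16,163.36.
Plan B is lower by £25,292.64.

Plan B by £25,290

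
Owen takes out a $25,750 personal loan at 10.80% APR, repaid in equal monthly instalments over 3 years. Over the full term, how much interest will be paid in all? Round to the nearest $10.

Monthly rate = 10.8%/12 = 0.0090000; payment = 25,750 × 0.0090000 / (1 − (1+0.0090000)^−36) = $840.59.
Total paid = 36 × $840.59 = $30,261.24; interest = $30,261.24 − $25,750 = $4,511.24.

$4,510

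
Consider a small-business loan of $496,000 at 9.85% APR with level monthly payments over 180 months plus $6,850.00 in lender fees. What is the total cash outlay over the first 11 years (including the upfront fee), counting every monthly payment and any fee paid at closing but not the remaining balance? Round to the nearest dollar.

Monthly rate = 9.85%/12 = 0.0082083; payment = 496,000 × 0.0082083 / (1 − (1+0.0082083)^−180) = $5,284.62.
Total outlay = 132 × $5,284.62 + $6,850.00 = $704,419.84.

$704,420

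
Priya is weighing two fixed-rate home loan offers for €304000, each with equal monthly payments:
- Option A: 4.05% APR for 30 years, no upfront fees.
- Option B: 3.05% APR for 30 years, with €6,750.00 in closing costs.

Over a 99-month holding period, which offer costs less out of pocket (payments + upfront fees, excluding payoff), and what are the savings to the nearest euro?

Option A: at 4.05% the monthly rate is 0.0033750, so the payment is 304,000 × 0.0033750 / (1 − 1.0033750^−360) = €1,460.12.
Option B: monthly rate = 3.05%/12 = 0.0025417; payment = 304,000 × 0.0025417 / (1 − (1+0.0025417)^−360) = €1,289.89.
Over 99 months: Option A costs 99 × €1,460.12 = €144,551.88; Option B costs 99 × €1,289.89 + €6,750.00 = €134,449.11.
Option B is cheaper by €144,551.88 − €134,449.11 = €10,102.77.

Option B by €10,103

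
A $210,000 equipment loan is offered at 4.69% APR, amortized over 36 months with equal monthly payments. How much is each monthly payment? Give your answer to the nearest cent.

Monthly rate = 4.69%/12 = 0.0039083; payment = 210,000 × 0.0039083 / (1 − (1+0.0039083)^−36) = $6,264.70.

$6,264.70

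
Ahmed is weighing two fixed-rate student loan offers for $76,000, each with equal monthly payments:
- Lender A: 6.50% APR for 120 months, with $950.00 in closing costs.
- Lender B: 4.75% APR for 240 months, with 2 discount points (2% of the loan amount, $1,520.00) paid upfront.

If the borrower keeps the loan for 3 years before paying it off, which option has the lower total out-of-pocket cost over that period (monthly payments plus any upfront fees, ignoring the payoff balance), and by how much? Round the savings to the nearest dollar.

Lender A: monthly rate = 6.5%/12 = 0.0054167; payment = 76,000 × 0.0054167 / (1 − (1+0.0054167)^−120) = $862.96.
Lender B: at 4.75% the monthly rate is 0.0039583, so the payment is 76,000 × 0.0039583 / (1 − 1.0039583^−240) = $491.13.
Over 36 months: Lender A costs 36 × $862.96 + $950.00 = $32,016.56; Lender B costs 36 × $491.13 + $1,520.00 = $19,200.68.
Lender B is cheaper by $32,016.56 − $19,200.68 = $12,815.88.

Lender B by $12,816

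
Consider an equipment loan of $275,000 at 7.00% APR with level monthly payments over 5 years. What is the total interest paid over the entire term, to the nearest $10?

Monthly rate = 7%/12 = 0.0058333; payment = 275,000 × 0.0058333 / (1 − (1+0.0058333)^−60) = $5,445.33.
Total paid = 60 × $5,445.33 = $326,719.80; interest = $326,719.80 − $275,000 = $51,719.80.

$51,720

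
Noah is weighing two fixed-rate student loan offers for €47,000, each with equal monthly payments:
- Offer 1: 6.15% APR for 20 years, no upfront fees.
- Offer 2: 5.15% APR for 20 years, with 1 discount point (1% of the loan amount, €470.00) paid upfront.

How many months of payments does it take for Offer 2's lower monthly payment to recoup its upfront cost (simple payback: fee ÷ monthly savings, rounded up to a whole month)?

18 months

Offer 1: monthly rate = 6.15%/12 = 0.0051250; payment = 47,000 × 0.0051250 / (1 − (1+0.0051250)^−240) = €340.80.
Offer 2: monthly rate = 5.15%/12 = 0.0042917; payment = 47,000 × 0.0042917 / (1 − (1+0.0042917)^−240) = €314.09.
Monthly savings = €340.80 − €314.09 = €26.71.
Break-even = €470.00 / €26.71 = 17.60 → 18 months.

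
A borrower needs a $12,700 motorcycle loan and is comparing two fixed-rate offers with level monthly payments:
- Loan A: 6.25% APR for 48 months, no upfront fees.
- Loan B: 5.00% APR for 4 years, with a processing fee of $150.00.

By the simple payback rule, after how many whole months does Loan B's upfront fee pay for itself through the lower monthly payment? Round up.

21 months

Loan A: at 6.25% the monthly rate is 0.0052083, so the payment is 12,700 × 0.0052083 / (1 − 1.0052083^−48) = $299.72.
Loan B: at 5.00% the monthly rate is 0.0041667, so the payment is 12,700 × 0.0041667 / (1 − 1.0041667^−48) = $292.47.
Monthly savings = $299.72 − $292.47 = $7.25.
Break-even = $150.00 / $7.25 = 20.69 → 21 months.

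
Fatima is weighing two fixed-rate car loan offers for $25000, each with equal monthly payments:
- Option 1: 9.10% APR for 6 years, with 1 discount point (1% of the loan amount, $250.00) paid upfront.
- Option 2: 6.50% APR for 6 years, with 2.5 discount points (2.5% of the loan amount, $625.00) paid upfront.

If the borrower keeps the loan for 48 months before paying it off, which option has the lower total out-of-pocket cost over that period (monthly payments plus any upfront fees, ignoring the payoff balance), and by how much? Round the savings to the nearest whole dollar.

Option 2 by $1,143

Option 1: at 9.10% the monthly rate is 0.0075833, so the payment is 25,000 × 0.0075833 / (1 − 1.0075833^−72) = $451.88.
Option 2: monthly rate = 6.5%/12 = 0.0054167; payment = 25,000 × 0.0054167 / (1 − (1+0.0054167)^−72) = $420.25.
Over 48 months: Option 1 costs 48 × $451.88 + $250.00 = $21,940.24; Option 2 costs 48 × $420.25 + $625.00 = $20,797.00.
Option 2 is cheaper by $21,940.24 − $20,797.00 = $1,143.24.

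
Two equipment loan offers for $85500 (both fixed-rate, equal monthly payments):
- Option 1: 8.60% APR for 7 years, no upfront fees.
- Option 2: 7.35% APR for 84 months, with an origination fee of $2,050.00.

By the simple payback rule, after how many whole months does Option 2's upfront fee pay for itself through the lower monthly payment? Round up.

Option 1: monthly rate = 8.6%/12 = 0.0071667; payment = 85,500 × 0.0071667 / (1 − (1+0.0071667)^−84) = $1,358.32.
Option 2: monthly rate = 7.35%/12 = 0.0061250; payment = 85,500 × 0.0061250 / (1 − (1+0.0061250)^−84) = $1,305.10.
Monthly savings = $1,358.32 − $1,305.10 = $53.22.
Break-even = $2,050.00 / $53.22 = 38.52 → 39 months.

39 months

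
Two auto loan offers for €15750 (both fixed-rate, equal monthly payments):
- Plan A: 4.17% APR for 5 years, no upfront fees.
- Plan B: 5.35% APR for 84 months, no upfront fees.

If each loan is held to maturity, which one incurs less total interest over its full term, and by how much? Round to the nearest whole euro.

Plan A: at 4.17% the monthly rate is 0.0034750, so the payment is 15,750 × 0.0034750 / (1 − 1.0034750^−60) = €291.27.
Total interest on Plan A = 60 × €291.27 − €15,750 = €1,726.20.
Plan B: at 5.35% the monthly rate is 0.0044583, so the payment is 15,750 × 0.0044583 / (1 − 1.0044583^−84) = €225.21.
Total interest on Plan B = 84 × €225.21 − €15,750 = €3,167.64.
Plan A is lower by €1,441.44.

Plan A by €1,441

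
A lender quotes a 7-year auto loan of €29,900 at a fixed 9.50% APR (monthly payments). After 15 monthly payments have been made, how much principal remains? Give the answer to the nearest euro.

€25,904

With monthly rate i = 9.5%/12 = 0.0079167, the balance after k of n payments is P · [(1+i)^n − (1+i)^k] / [(1+i)^n − 1].
(1+0.0079167)^84 = 1.93940557 and (1+0.0079167)^15 = 1.12556194, so the balance is 29,900 × (1.93940557 − 1.12556194) / (1.93940557 − 1) = €25,903.53.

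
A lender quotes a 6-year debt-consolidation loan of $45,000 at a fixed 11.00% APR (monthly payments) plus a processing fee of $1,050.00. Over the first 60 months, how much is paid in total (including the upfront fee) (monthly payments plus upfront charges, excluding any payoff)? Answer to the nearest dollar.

$52,442

At 11.00% the monthly rate is 0.0091667, so the payment is 45,000 × 0.0091667 / (1 − 1.0091667^−72) = $856.53.
Total outlay = 60 × $856.53 + $1,050.00 = $52,441.80.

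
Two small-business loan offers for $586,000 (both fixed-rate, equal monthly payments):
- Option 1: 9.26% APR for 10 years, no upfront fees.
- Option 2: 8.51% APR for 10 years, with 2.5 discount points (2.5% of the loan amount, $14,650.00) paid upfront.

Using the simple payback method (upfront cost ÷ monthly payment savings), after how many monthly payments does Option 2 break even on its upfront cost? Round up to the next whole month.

62 months

Option 1: at 9.26% the monthly rate is 0.0077167, so the payment is 586,000 × 0.0077167 / (1 − 1.0077167^−120) = $7,505.91.
Option 2: monthly rate = 8.51%/12 = 0.0070917; payment = 586,000 × 0.0070917 / (1 − (1+0.0070917)^−120) = $7,268.70.
Monthly savings = $7,505.91 − $7,268.70 = $237.21.
Break-even = $14,650.00 / $237.21 = 61.76 → 62 months.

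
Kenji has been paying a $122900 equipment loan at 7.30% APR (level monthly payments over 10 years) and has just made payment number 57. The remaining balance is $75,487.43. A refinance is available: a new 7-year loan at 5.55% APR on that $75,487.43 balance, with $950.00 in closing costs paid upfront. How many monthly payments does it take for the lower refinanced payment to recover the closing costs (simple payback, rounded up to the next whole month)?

3 months

Current payment = 122,900 × 7.3%/12 / (1 − (1+0.0060833)^−120) = $1,446.05.
Refinanced payment = 75,487.43 × 0.0046250 / (1 − (1+0.0046250)^−84) = $1,086.55.
Monthly savings = $1,446.05 − $1,086.55 = $359.50.
Break-even = $950.00 / $359.50 = 2.64 → 3 months.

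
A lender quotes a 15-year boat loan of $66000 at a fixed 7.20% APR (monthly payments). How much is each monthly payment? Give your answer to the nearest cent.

$600.63

At 7.20% the monthly rate is 0.0060000, so the payment is 66,000 × 0.0060000 / (1 − 1.0060000^−180) = $600.63.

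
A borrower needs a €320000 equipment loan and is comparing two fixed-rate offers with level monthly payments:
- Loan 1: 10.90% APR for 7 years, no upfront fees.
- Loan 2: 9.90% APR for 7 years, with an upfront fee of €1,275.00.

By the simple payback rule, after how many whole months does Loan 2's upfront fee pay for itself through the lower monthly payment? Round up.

8 months

Loan 1: at 10.90% the monthly rate is 0.0090833, so the payment is 320,000 × 0.0090833 / (1 − 1.0090833^−84) = €5,462.37.
Loan 2: at 9.90% the monthly rate is 0.0082500, so the payment is 320,000 × 0.0082500 / (1 − 1.0082500^−84) = €5,295.86.
Monthly savings = €5,462.37 − €5,295.86 = €166.51.
Break-even = €1,275.00 / €166.51 = 7.66 → 8 months.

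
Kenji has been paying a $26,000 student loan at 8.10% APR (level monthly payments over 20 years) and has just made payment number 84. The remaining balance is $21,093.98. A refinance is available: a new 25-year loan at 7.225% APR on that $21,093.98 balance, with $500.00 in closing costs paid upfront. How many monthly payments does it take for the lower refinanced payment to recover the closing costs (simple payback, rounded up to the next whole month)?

Current payment = 26,000 × 8.1%/12 / (1 − (1+0.0067500)^−240) = $219.10.
Refinanced payment = 21,093.98 × 0.0060208 / (1 − (1+0.0060208)^−300) = $152.13.
Monthly savings = $219.10 − $152.13 = $66.97.
Break-even = $500.00 / $66.97 = 7.47 → 8 months.

8 months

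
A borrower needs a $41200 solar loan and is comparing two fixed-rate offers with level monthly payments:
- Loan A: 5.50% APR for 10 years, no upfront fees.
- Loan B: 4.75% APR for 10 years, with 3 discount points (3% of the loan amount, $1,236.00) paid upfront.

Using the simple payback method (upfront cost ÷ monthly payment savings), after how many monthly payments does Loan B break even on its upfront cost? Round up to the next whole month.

Loan A: monthly rate = 5.5%/12 = 0.0045833; payment = 41,200 × 0.0045833 / (1 − (1+0.0045833)^−120) = $447.13.
Loan B: at 4.75% the monthly rate is 0.0039583, so the payment is 41,200 × 0.0039583 / (1 − 1.0039583^−120) = $431.97.
Monthly savings = $447.13 − $431.97 = $15.16.
Break-even = $1,236.00 / $15.16 = 81.53 → 82 months.

82 months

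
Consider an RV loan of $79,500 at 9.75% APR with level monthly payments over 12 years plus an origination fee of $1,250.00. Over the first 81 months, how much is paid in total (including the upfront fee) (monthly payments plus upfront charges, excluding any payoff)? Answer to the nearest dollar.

Monthly rate = 9.75%/12 = 0.0081250; payment = 79,500 × 0.0081250 / (1 − (1+0.0081250)^−144) = $938.64.
Total outlay = 81 × $938.64 + $1,250.00 = $77,279.84.

$77,280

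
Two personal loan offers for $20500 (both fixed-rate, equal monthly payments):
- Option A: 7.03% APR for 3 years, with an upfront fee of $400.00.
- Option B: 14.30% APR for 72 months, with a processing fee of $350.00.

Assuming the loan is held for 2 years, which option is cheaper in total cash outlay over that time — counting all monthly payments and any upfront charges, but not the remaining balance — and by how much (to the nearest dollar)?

Option A: monthly rate = 7.03%/12 = 0.0058583; payment = 20,500 × 0.0058583 / (1 − (1+0.0058583)^−36) = $633.26.
Option B: monthly rate = 14.3%/12 = 0.0119167; payment = 20,500 × 0.0119167 / (1 − (1+0.0119167)^−72) = $425.72.
Over 24 months: Option A costs 24 × $633.26 + $400.00 = $15,598.24; Option B costs 24 × $425.72 + $350.00 = $10,567.28.
Option B is cheaper by $15,598.24 − $10,567.28 = $5,030.96.

Option B by $5,031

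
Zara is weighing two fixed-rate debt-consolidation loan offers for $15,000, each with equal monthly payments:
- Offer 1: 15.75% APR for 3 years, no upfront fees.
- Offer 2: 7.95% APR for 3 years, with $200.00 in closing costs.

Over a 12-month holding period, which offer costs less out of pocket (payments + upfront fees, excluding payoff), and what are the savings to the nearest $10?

Offer 1: at 15.75% the monthly rate is 0.0131250, so the payment is 15,000 × 0.0131250 / (1 − 1.0131250^−36) = $525.51.
Offer 2: monthly rate = 7.95%/12 = 0.0066250; payment = 15,000 × 0.0066250 / (1 − (1+0.0066250)^−36) = $469.70.
Over 12 months: Offer 1 costs 12 × $525.51 = $6,306.12; Offer 2 costs 12 × $469.70 + $200.00 = $5,836.40.
Offer 2 is cheaper by $6,306.12 − $5,836.40 = $469.72.

Offer 2 by $470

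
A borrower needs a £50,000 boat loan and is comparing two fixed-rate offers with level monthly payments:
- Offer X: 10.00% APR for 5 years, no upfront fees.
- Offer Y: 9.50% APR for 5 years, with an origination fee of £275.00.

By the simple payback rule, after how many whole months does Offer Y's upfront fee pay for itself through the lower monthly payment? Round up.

23 months

Offer X: monthly rate = 10%/12 = 0.0083333; payment = 50,000 × 0.0083333 / (1 − (1+0.0083333)^−60) = £1,062.35.
Offer Y: at 9.50% the monthly rate is 0.0079167, so the payment is 50,000 × 0.0079167 / (1 − 1.0079167^−60) = £1,050.09.
Monthly savings = £1,062.35 − £1,050.09 = £12.26.
Break-even = £275.00 / £12.26 = 22.43 → 23 months.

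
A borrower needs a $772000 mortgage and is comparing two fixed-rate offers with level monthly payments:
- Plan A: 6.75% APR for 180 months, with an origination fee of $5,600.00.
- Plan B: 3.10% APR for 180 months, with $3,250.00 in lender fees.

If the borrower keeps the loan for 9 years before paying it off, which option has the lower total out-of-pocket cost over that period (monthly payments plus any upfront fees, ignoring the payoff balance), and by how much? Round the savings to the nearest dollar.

Plan A: at 6.75% the monthly rate is 0.0056250, so the payment is 772,000 × 0.0056250 / (1 − 1.0056250^−180) = $6,831.50.
Plan B: at 3.10% the monthly rate is 0.0025833, so the payment is 772,000 × 0.0025833 / (1 − 1.0025833^−180) = $5,368.50.
Over 108 months: Plan A costs 108 × $6,831.50 + $5,600.00 = $743,402.00; Plan B costs 108 × $5,368.50 + $3,250.00 = $583,048.00.
Plan B is cheaper by $743,402.00 − $583,048.00 = $160,354.00.

Plan B by $160,354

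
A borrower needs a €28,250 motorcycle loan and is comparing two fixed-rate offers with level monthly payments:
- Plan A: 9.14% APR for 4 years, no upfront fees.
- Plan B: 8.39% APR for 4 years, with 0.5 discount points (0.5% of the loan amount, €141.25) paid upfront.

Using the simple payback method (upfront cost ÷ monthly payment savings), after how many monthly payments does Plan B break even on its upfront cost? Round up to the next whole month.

Plan A: monthly rate = 9.14%/12 = 0.0076167; payment = 28,250 × 0.0076167 / (1 − (1+0.0076167)^−48) = €704.88.
Plan B: at 8.39% the monthly rate is 0.0069917, so the payment is 28,250 × 0.0069917 / (1 − 1.0069917^−48) = €694.85.
Monthly savings = €704.88 − €694.85 = €10.03.
Break-even = €141.25 / €10.03 = 14.08 → 15 months.

15 months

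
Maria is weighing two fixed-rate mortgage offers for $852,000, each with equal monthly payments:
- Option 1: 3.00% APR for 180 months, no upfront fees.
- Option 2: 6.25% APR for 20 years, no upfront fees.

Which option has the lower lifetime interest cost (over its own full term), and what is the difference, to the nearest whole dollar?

Option 1 by $435,526

Option 1: at 3.00% the monthly rate is 0.0025000, so the payment is 852,000 × 0.0025000 / (1 − 1.0025000^−180) = $5,883.76.
Total interest on Option 1 = 180 × $5,883.76 − $852,000 = $207,076.80.
Option 2: at 6.25% the monthly rate is 0.0052083, so the payment is 852,000 × 0.0052083 / (1 − 1.0052083^−240) = $6,227.51.
Total interest on Option 2 = 240 × $6,227.51 − $852,000 = $642,602.40.
Option 1 is lower by $435,525.60.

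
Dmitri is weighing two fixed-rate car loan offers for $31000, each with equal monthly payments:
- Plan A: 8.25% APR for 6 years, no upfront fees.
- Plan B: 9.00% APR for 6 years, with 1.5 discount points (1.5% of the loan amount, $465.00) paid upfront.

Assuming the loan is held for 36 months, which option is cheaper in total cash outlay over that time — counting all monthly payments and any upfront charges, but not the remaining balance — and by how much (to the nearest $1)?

Plan A: monthly rate = 8.25%/12 = 0.0068750; payment = 31,000 × 0.0068750 / (1 − (1+0.0068750)^−72) = $547.32.
Plan B: monthly rate = 9%/12 = 0.0075000; payment = 31,000 × 0.0075000 / (1 − (1+0.0075000)^−72) = $558.79.
Over 36 months: Plan A costs 36 × $547.32 = $19,703.52; Plan B costs 36 × $558.79 + $465.00 = $20,581.44.
Plan A is cheaper by $20,581.44 − $19,703.52 = $877.92.

Plan A by $878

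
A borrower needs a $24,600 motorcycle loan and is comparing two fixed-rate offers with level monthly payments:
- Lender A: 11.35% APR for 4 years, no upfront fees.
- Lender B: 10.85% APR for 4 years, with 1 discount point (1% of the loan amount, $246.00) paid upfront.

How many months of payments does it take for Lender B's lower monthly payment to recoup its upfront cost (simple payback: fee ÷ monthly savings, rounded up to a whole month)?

42 months

Lender A: monthly rate = 11.35%/12 = 0.0094583; payment = 24,600 × 0.0094583 / (1 − (1+0.0094583)^−48) = $639.99.
Lender B: monthly rate = 10.85%/12 = 0.0090417; payment = 24,600 × 0.0090417 / (1 − (1+0.0090417)^−48) = $634.01.
Monthly savings = $639.99 − $634.01 = $5.98.
Break-even = $246.00 / $5.98 = 41.14 → 42 months.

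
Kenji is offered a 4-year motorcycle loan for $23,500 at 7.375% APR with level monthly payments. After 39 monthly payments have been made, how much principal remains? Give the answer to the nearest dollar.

$4,948

With monthly rate i = 7.375%/12 = 0.0061458, the balance after k of n payments is P · [(1+i)^n − (1+i)^k] / [(1+i)^n − 1].
(1+0.0061458)^48 = 1.34191431 and (1+0.0061458)^39 = 1.26992007, so the balance is 23,500 × (1.34191431 − 1.26992007) / (1.34191431 − 1) = $4,948.21.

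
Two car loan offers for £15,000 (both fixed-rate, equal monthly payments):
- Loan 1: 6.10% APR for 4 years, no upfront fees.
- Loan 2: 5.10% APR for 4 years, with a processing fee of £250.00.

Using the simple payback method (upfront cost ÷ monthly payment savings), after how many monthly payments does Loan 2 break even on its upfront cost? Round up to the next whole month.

Loan 1: monthly rate = 6.1%/12 = 0.0050833; payment = 15,000 × 0.0050833 / (1 − (1+0.0050833)^−48) = £352.96.
Loan 2: monthly rate = 5.1%/12 = 0.0042500; payment = 15,000 × 0.0042500 / (1 − (1+0.0042500)^−48) = £346.12.
Monthly savings = £352.96 − £346.12 = £6.84.
Break-even = £250.00 / £6.84 = 36.55 → 37 months.

37 months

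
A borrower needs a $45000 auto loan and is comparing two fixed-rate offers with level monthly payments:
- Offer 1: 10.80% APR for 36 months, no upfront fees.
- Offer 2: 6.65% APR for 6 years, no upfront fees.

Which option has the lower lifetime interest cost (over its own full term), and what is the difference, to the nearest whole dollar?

Offer 1: at 10.80% the monthly rate is 0.0090000, so the payment is 45,000 × 0.0090000 / (1 − 1.0090000^−36) = $1,468.98.
Total interest on Offer 1 = 36 × $1,468.98 − $45,000 = $7,883.28.
Offer 2: at 6.65% the monthly rate is 0.0055417, so the payment is 45,000 × 0.0055417 / (1 − 1.0055417^−72) = $759.66.
Total interest on Offer 2 = 72 × $759.66 − $45,000 = $9,695.52.
Offer 1 is lower by $1,812.24.

Offer 1 by $1,812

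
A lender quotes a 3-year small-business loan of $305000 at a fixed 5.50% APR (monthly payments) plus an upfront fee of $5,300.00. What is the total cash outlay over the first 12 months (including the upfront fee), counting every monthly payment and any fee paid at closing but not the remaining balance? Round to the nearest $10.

Monthly rate = 5.5%/12 = 0.0045833; payment = 305,000 × 0.0045833 / (1 − (1+0.0045833)^−36) = $9,209.75.
Total outlay = 12 × $9,209.75 + $5,300.00 = $115,817.00.

$115,820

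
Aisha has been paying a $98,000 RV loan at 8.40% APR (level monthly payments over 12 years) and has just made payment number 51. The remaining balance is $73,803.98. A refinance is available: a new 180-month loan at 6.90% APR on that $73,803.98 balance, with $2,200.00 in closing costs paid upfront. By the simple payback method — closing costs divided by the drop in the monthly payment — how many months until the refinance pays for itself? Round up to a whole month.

6 months

Current payment = 98,000 × 8.4%/12 / (1 − (1+0.0070000)^−144) = $1,082.41.
Refinanced payment = 73,803.98 × 0.0057500 / (1 − (1+0.0057500)^−180) = $659.25.
Monthly savings = $1,082.41 − $659.25 = $423.16.
Break-even = $2,200.00 / $423.16 = 5.20 → 6 months.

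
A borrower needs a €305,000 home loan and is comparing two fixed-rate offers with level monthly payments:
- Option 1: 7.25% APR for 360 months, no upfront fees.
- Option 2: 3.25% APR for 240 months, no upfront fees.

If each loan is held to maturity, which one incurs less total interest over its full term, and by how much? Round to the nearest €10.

Option 1: at 7.25% the monthly rate is 0.0060417, so the payment is 305,000 × 0.0060417 / (1 − 1.0060417^−360) = €2,080.64.
Total interest on Option 1 = 360 × €2,080.64 − €305,000 = €444,030.40.
Option 2: at 3.25% the monthly rate is 0.0027083, so the payment is 305,000 × 0.0027083 / (1 − 1.0027083^−240) = €1,729.95.
Total interest on Option 2 = 240 × €1,729.95 − €305,000 = €110,188.00.
Option 2 is lower by €333,842.40.

Option 2 by €333,840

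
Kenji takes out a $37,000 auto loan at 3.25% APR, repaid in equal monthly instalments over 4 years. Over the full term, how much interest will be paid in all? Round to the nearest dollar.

$2,507

At 3.25% the monthly rate is 0.0027083, so the payment is 37,000 × 0.0027083 / (1 − 1.0027083^−48) = $823.06.
Total paid = 48 × $823.06 = $39,506.88; interest = $39,506.88 − $37,000 = $2,506.88.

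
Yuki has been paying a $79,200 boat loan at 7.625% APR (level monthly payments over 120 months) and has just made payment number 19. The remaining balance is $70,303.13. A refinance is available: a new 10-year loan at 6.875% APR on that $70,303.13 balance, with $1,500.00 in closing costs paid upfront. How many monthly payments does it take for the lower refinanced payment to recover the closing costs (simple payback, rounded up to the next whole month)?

12 months

Current payment = 79,200 × 7.625%/12 / (1 − (1+0.0063542)^−120) = $945.29.
Refinanced payment = 70,303.13 × 0.0057292 / (1 − (1+0.0057292)^−120) = $811.76.
Monthly savings = $945.29 − $811.76 = $133.53.
Break-even = $1,500.00 / $133.53 = 11.23 → 12 months.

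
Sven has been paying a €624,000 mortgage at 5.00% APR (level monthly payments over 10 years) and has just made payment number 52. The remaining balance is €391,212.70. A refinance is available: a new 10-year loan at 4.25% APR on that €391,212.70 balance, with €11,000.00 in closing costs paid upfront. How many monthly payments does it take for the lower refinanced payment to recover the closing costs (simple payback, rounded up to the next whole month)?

Current payment = 624,000 × 5%/12 / (1 − (1+0.0041667)^−120) = €6,618.49.
Refinanced payment = 391,212.70 × 0.0035417 / (1 − (1+0.0035417)^−120) = €4,007.49.
Monthly savings = €6,618.49 − €4,007.49 = €2,611.00.
Break-even = €11,000.00 / €2,611.00 = 4.21 → 5 months.

5 months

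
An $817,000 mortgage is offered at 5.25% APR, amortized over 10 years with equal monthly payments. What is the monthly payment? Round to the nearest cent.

Monthly rate = 5.25%/12 = 0.0043750; payment = 817,000 × 0.0043750 / (1 − (1+0.0043750)^−120) = $8,765.73.

$8,765.73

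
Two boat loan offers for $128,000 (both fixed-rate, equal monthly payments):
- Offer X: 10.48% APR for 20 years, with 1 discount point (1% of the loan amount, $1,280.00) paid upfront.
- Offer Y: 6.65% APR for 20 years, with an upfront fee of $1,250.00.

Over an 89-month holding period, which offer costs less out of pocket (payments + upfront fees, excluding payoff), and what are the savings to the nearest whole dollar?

Offer Y by $27,668

Offer X: monthly rate = 10.48%/12 = 0.0087333; payment = 128,000 × 0.0087333 / (1 − (1+0.0087333)^−240) = $1,276.21.
Offer Y: monthly rate = 6.65%/12 = 0.0055417; payment = 128,000 × 0.0055417 / (1 − (1+0.0055417)^−240) = $965.67.
Over 89 months: Offer X costs 89 × $1,276.21 + $1,280.00 = $114,862.69; Offer Y costs 89 × $965.67 + $1,250.00 = $87,194.63.
Offer Y is cheaper by $114,862.69 − $87,194.63 = $27,668.06.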